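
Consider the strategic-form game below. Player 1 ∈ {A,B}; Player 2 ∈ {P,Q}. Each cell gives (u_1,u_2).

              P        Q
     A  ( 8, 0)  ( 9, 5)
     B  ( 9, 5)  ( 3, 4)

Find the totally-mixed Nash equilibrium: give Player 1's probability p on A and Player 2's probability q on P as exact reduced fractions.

P1 mixes 1/6 on A; P2 mixes 6/7 on P

P1 indiff ⇒ q·8+(1-q)·9 = q·9+(1-q)·3 ⇒ q(-1) = (1-q)(-6) ⇒ q = 6/7
P2 indiff ⇒ p·0+(1-p)·5 = p·5+(1-p)·4 ⇒ p(-5) = (1-p)(-1) ⇒ p = 1/6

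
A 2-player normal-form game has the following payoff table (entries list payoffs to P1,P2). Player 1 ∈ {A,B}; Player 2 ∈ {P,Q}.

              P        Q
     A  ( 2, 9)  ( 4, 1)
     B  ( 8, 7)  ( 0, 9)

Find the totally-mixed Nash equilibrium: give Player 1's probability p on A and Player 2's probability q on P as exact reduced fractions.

P1 indiff ⇒ q·2+(1-q)·4 = q·8+(1-q)·0 ⇒ q(-6) = (1-q)(-4) ⇒ q = 2/5
P2 indiff ⇒ p·9+(1-p)·7 = p·1+(1-p)·9 ⇒ p(8) = (1-p)(2) ⇒ p = 1/5

(p,q) = (1/5, 2/5)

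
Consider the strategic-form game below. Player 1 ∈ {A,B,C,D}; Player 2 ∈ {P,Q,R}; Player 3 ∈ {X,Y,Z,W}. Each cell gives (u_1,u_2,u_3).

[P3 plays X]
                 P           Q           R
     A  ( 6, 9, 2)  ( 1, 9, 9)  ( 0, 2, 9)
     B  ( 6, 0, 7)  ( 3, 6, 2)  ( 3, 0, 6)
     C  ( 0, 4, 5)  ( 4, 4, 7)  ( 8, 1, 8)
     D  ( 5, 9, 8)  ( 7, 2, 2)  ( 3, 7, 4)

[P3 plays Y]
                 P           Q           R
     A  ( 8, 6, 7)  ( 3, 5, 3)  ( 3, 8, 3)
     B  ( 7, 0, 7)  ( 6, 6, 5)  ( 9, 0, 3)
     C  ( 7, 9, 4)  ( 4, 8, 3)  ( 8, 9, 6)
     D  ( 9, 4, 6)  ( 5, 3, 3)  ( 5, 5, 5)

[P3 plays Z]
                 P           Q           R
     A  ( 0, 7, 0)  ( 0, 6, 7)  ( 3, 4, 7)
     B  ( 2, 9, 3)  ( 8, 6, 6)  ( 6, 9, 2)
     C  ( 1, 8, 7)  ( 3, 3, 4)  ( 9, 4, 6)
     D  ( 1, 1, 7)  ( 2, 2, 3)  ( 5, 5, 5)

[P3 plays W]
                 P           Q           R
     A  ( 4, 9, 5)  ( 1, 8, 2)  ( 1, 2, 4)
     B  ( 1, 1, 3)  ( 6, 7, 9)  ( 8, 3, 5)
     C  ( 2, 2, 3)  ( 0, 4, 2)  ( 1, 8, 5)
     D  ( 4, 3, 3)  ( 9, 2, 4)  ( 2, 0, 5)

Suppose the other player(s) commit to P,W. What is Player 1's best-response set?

argmax u_1 = {A,D}

u_1(A vs P,W) = 4
u_1(B vs P,W) = 1
u_1(C vs P,W) = 2
u_1(D vs P,W) = 4
max payoff 4 at {A,D}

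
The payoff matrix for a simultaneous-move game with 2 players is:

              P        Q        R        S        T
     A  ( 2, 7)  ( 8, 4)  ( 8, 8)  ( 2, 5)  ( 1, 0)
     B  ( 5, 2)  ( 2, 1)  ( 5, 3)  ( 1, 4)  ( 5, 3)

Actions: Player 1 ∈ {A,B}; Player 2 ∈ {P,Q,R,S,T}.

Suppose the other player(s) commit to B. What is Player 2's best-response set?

P2 best: {S}

u_2(P vs B) = 2
u_2(Q vs B) = 1
u_2(R vs B) = 3
u_2(S vs B) = 4
u_2(T vs B) = 3
max payoff 4 at {S}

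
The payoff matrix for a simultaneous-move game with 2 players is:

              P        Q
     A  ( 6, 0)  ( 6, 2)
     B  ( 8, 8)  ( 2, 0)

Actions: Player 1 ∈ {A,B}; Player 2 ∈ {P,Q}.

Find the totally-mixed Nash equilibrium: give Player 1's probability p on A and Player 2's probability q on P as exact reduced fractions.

p=4/5, q=2/3

P1 indiff ⇒ q·6+(1-q)·6 = q·8+(1-q)·2 ⇒ q(-2) = (1-q)(-4) ⇒ q = 2/3
P2 indiff ⇒ p·0+(1-p)·8 = p·2+(1-p)·0 ⇒ p(-2) = (1-p)(-8) ⇒ p = 4/5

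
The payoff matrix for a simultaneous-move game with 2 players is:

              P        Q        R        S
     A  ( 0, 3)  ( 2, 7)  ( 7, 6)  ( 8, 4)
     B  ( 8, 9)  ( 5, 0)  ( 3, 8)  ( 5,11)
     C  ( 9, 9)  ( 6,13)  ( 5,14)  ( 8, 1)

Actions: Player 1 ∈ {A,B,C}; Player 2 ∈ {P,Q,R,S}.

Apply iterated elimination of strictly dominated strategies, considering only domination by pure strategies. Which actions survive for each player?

Survivors P1:{A,C} P2:{Q,R}

P1 drop B (C beats it: P:9>8 Q:6>5 R:5>3 S:8>5)
P2 drop P (Q beats it: A:7>3 C:13>9)
P2 drop S (Q beats it: A:7>4 C:13>1)
P1→{A,C} P2→{Q,R}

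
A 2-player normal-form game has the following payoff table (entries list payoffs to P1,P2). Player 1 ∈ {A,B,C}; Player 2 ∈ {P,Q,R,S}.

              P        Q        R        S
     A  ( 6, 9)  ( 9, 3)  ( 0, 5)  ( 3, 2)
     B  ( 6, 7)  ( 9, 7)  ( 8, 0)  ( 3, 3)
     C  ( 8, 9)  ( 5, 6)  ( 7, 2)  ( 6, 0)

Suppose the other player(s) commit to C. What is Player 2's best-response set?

P2 best: {P}

u_2(P vs C) = 9
u_2(Q vs C) = 6
u_2(R vs C) = 2
u_2(S vs C) = 0
max payoff 9 at {P}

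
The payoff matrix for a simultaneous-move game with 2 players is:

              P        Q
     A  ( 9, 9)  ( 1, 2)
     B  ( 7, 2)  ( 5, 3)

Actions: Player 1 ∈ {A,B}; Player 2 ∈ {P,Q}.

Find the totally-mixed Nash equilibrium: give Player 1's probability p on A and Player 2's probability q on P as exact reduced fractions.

(p,q) = (1/8, 2/3)

P1 indiff ⇒ q·9+(1-q)·1 = q·7+(1-q)·5 ⇒ q(2) = (1-q)(4) ⇒ q = 2/3
P2 indiff ⇒ p·9+(1-p)·2 = p·2+(1-p)·3 ⇒ p(7) = (1-p)(1) ⇒ p = 1/8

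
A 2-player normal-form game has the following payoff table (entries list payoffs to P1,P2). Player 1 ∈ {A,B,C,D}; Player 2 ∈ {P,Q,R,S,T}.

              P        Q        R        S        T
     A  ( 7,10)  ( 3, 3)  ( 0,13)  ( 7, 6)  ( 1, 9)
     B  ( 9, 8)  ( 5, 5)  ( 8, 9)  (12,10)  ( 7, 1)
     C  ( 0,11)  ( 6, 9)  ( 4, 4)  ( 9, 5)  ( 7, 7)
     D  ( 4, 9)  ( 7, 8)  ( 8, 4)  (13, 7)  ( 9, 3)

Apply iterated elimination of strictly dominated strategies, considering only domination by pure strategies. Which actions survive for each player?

P1 drop A (B beats it: P:9>7 Q:5>3 R:8>0 S:12>7 T:7>1)
P1 drop C (D beats it: P:4>0 Q:7>6 R:8>4 S:13>9 T:9>7)
P2 drop Q (P beats it: B:8>5 D:9>8)
P2 drop R (S beats it: B:10>9 D:7>4)
P2 drop T (P beats it: B:8>1 D:9>3)
P1→{B,D} P2→{P,S}

Remaining: P1:{B,D} P2:{P,S}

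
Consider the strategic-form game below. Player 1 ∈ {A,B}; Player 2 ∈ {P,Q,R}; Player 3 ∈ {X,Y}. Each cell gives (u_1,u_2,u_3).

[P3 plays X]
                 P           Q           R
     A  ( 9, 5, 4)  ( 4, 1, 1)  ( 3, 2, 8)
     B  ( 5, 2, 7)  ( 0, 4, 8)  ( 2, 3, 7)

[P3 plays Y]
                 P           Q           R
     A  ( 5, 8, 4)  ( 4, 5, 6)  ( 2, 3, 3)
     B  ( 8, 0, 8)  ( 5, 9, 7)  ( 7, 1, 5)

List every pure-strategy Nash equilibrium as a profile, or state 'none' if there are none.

NE set: (A,P,X)

(A,P,X): NE
(A,P,Y): not NE [P1→B gives 8>5]
(A,Q,X): not NE [P2→P gives 5>1; P3→Y gives 6>1]
(A,Q,Y): not NE [P1→B gives 5>4; P2→P gives 8>5]
(A,R,X): not NE [P2→P gives 5>2]
(A,R,Y): not NE [P1→B gives 7>2; P2→P gives 8>3; P3→X gives 8>3]
(B,P,X): not NE [P1→A gives 9>5; P2→Q gives 4>2; P3→Y gives 8>7]
(B,P,Y): not NE [P2→Q gives 9>0]
(B,Q,X): not NE [P1→A gives 4>0]
(B,Q,Y): not NE [P3→X gives 8>7]
(B,R,X): not NE [P1→A gives 3>2; P2→Q gives 4>3]
(B,R,Y): not NE [P2→Q gives 9>1; P3→X gives 7>5]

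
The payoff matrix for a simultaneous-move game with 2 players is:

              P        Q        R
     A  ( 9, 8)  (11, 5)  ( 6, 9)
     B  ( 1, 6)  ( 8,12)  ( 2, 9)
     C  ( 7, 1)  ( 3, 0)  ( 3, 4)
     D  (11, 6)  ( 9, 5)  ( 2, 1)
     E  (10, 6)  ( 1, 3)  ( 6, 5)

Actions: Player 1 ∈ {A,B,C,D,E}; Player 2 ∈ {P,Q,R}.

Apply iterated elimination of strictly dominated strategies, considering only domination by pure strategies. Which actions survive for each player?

Remaining: P1:{A,D,E} P2:{P,R}

P1 drop B (A beats it: P:9>1 Q:11>8 R:6>2)
P1 drop C (A beats it: P:9>7 Q:11>3 R:6>3)
P2 drop Q (P beats it: A:8>5 D:6>5 E:6>3)
P1→{A,D,E} P2→{P,R}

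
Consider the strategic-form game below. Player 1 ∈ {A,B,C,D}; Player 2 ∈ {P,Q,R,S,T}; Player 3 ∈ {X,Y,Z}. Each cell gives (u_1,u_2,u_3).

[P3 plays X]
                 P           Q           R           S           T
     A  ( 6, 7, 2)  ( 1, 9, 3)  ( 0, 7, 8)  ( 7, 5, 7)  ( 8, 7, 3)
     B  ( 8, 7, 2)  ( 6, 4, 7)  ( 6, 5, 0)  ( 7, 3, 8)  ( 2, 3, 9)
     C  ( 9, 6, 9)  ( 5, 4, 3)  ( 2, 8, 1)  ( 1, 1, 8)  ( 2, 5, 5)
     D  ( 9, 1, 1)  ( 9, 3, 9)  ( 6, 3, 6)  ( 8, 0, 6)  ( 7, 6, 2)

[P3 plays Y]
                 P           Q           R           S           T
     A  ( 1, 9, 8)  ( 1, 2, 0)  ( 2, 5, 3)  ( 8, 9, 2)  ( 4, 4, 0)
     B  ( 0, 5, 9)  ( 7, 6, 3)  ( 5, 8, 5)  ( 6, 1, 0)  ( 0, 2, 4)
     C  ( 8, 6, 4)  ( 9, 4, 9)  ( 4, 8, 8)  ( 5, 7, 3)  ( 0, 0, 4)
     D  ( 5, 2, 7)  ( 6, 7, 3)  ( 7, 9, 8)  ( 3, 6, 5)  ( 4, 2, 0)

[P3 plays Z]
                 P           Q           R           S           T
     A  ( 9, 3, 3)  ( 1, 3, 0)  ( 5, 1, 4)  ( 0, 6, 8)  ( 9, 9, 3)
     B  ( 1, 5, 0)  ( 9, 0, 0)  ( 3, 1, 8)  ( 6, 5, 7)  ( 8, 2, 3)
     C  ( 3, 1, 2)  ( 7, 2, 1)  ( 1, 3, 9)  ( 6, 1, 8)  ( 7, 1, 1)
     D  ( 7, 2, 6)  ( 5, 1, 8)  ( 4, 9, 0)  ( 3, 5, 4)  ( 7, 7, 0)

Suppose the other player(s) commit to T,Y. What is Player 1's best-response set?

P1 best: {A,D}

u_1(A vs T,Y) = 4
u_1(B vs T,Y) = 0
u_1(C vs T,Y) = 0
u_1(D vs T,Y) = 4
max payoff 4 at {A,D}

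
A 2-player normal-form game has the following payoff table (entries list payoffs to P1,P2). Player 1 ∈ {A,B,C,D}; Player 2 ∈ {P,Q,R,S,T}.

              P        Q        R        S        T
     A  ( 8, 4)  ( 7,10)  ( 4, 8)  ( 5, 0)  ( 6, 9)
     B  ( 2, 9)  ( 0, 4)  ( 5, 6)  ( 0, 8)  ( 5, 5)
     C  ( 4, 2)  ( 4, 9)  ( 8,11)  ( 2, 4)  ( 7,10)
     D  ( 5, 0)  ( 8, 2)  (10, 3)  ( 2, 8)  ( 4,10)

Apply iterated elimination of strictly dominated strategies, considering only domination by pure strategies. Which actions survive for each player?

Survivors P1:{A,C,D} P2:{Q,R,T}

P1 drop B (C beats it: P:4>2 Q:4>0 R:8>5 S:2>0 T:7>5)
P2 drop P (Q beats it: A:10>4 C:9>2 D:2>0)
P2 drop S (T beats it: A:9>0 C:10>4 D:10>8)
P1→{A,C,D} P2→{Q,R,T}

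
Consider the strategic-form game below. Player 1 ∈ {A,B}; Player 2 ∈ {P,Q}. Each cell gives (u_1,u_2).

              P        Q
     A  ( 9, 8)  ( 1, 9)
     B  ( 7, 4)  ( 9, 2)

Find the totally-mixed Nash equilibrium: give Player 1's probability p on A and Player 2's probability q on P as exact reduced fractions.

p=2/3, q=4/5

P1 indiff ⇒ q·9+(1-q)·1 = q·7+(1-q)·9 ⇒ q(2) = (1-q)(8) ⇒ q = 4/5
P2 indiff ⇒ p·8+(1-p)·4 = p·9+(1-p)·2 ⇒ p(-1) = (1-p)(-2) ⇒ p = 2/3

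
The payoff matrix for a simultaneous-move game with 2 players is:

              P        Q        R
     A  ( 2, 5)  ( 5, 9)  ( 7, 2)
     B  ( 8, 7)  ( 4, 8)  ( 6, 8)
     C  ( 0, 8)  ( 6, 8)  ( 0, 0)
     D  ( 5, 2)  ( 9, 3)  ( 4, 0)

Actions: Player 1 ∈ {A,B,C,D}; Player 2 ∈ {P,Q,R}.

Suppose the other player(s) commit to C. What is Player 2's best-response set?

u_2(P vs C) = 8
u_2(Q vs C) = 8
u_2(R vs C) = 0
max payoff 8 at {P,Q}

BR_2 = {P,Q}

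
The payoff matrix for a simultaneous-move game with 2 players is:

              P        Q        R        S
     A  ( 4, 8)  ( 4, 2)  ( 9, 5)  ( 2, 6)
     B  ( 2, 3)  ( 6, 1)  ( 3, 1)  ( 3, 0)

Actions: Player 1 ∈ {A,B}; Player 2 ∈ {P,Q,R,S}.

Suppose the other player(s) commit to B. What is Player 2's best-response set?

BR_2 = {P}

u_2(P vs B) = 3
u_2(Q vs B) = 1
u_2(R vs B) = 1
u_2(S vs B) = 0
max payoff 3 at {P}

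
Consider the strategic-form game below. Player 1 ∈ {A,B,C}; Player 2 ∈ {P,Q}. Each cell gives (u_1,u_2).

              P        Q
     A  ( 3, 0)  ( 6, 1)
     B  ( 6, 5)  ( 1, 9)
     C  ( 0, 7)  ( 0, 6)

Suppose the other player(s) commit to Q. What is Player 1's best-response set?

P1 best: {A}

u_1(A vs Q) = 6
u_1(B vs Q) = 1
u_1(C vs Q) = 0
max payoff 6 at {A}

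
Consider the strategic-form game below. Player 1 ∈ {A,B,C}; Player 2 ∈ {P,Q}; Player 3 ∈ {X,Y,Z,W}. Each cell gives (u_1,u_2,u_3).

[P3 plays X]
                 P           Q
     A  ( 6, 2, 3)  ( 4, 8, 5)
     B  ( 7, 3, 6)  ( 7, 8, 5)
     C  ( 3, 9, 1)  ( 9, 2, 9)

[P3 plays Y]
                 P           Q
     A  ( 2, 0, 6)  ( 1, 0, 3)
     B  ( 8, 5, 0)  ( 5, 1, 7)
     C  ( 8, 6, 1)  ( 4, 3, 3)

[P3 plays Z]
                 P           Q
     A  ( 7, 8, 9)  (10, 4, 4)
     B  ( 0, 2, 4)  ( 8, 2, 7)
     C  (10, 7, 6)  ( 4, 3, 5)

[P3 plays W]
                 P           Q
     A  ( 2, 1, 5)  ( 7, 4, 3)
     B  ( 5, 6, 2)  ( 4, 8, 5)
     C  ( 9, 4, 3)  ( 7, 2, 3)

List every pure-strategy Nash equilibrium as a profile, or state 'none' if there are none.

NE set: (C,P,Z)

(A,P,X): not NE [P1→B gives 7>6; P2→Q gives 8>2; P3→Z gives 9>3]
(A,P,Y): not NE [P1→C gives 8>2; P3→Z gives 9>6]
(A,P,Z): not NE [P1→C gives 10>7]
(A,P,W): not NE [P1→C gives 9>2; P2→Q gives 4>1; P3→Z gives 9>5]
(A,Q,X): not NE [P1→C gives 9>4]
(A,Q,Y): not NE [P1→B gives 5>1; P3→X gives 5>3]
(A,Q,Z): not NE [P2→P gives 8>4; P3→X gives 5>4]
(A,Q,W): not NE [P3→X gives 5>3]
(B,P,X): not NE [P2→Q gives 8>3]
(B,P,Y): not NE [P3→X gives 6>0]
(B,P,Z): not NE [P1→C gives 10>0; P3→X gives 6>4]
(B,P,W): not NE [P1→C gives 9>5; P2→Q gives 8>6; P3→X gives 6>2]
(B,Q,X): not NE [P1→C gives 9>7; P3→Z gives 7>5]
(B,Q,Y): not NE [P2→P gives 5>1]
(B,Q,Z): not NE [P1→A gives 10>8]
(B,Q,W): not NE [P1→C gives 7>4; P3→Z gives 7>5]
(C,P,X): not NE [P1→B gives 7>3; P3→Z gives 6>1]
(C,P,Y): not NE [P3→Z gives 6>1]
(C,P,Z): NE
(C,P,W): not NE [P3→Z gives 6>3]
(C,Q,X): not NE [P2→P gives 9>2]
(C,Q,Y): not NE [P1→B gives 5>4; P2→P gives 6>3; P3→X gives 9>3]
(C,Q,Z): not NE [P1→A gives 10>4; P2→P gives 7>3; P3→X gives 9>5]
(C,Q,W): not NE [P2→P gives 4>2; P3→X gives 9>3]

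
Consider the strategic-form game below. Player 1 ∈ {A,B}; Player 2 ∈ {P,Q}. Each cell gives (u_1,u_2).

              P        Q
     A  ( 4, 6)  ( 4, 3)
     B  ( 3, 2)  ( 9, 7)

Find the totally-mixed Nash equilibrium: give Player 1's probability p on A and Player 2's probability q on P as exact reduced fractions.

P1 indiff ⇒ q·4+(1-q)·4 = q·3+(1-q)·9 ⇒ q(1) = (1-q)(5) ⇒ q = 5/6
P2 indiff ⇒ p·6+(1-p)·2 = p·3+(1-p)·7 ⇒ p(3) = (1-p)(5) ⇒ p = 5/8

p=5/8, q=5/6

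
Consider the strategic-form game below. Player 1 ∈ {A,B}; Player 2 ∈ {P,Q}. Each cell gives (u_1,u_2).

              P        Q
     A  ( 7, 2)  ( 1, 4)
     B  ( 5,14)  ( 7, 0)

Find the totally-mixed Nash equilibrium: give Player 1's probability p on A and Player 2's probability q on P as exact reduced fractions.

p=7/8, q=3/4

P1 indiff ⇒ q·7+(1-q)·1 = q·5+(1-q)·7 ⇒ q(2) = (1-q)(6) ⇒ q = 3/4
P2 indiff ⇒ p·2+(1-p)·14 = p·4+(1-p)·0 ⇒ p(-2) = (1-p)(-14) ⇒ p = 7/8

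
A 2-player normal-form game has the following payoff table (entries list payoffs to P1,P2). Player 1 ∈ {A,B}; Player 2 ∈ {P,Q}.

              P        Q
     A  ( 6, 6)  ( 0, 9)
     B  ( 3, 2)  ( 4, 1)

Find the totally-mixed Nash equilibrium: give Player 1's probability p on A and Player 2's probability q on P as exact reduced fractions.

P1 mixes 1/4 on A; P2 mixes 4/7 on P

P1 indiff ⇒ q·6+(1-q)·0 = q·3+(1-q)·4 ⇒ q(3) = (1-q)(4) ⇒ q = 4/7
P2 indiff ⇒ p·6+(1-p)·2 = p·9+(1-p)·1 ⇒ p(-3) = (1-p)(-1) ⇒ p = 1/4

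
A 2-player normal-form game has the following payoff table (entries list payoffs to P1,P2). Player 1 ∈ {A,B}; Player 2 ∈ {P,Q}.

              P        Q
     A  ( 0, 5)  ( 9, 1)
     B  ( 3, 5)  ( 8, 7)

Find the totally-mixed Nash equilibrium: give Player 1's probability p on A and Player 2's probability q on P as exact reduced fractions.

P1 indiff ⇒ q·0+(1-q)·9 = q·3+(1-q)·8 ⇒ q(-3) = (1-q)(-1) ⇒ q = 1/4
P2 indiff ⇒ p·5+(1-p)·5 = p·1+(1-p)·7 ⇒ p(4) = (1-p)(2) ⇒ p = 1/3

P1 mixes 1/3 on A; P2 mixes 1/4 on P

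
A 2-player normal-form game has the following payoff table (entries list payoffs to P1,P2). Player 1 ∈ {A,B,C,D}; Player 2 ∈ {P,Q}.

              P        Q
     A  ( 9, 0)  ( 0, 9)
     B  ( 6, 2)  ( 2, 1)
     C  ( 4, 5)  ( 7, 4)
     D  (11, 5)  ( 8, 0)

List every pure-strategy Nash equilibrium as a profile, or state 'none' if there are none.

PSNE = {(D,P)}

(A,P): not NE [P1→D gives 11>9; P2→Q gives 9>0]
(A,Q): not NE [P1→D gives 8>0]
(B,P): not NE [P1→D gives 11>6]
(B,Q): not NE [P1→D gives 8>2; P2→P gives 2>1]
(C,P): not NE [P1→D gives 11>4]
(C,Q): not NE [P1→D gives 8>7; P2→P gives 5>4]
(D,P): NE
(D,Q): not NE [P2→P gives 5>0]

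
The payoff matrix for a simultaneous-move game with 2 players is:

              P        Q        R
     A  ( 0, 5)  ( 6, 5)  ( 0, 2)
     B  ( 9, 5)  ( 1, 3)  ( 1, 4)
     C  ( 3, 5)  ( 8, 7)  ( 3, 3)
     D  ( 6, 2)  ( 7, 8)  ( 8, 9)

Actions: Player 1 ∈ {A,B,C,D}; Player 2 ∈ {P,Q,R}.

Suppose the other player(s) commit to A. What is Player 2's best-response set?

u_2(P vs A) = 5
u_2(Q vs A) = 5
u_2(R vs A) = 2
max payoff 5 at {P,Q}

argmax u_2 = {P,Q}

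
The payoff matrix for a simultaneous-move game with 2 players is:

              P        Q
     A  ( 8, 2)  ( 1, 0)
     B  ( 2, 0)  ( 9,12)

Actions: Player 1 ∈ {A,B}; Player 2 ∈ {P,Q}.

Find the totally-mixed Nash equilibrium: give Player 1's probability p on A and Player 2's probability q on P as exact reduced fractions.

(p,q) = (6/7, 4/7)

P1 indiff ⇒ q·8+(1-q)·1 = q·2+(1-q)·9 ⇒ q(6) = (1-q)(8) ⇒ q = 4/7
P2 indiff ⇒ p·2+(1-p)·0 = p·0+(1-p)·12 ⇒ p(2) = (1-p)(12) ⇒ p = 6/7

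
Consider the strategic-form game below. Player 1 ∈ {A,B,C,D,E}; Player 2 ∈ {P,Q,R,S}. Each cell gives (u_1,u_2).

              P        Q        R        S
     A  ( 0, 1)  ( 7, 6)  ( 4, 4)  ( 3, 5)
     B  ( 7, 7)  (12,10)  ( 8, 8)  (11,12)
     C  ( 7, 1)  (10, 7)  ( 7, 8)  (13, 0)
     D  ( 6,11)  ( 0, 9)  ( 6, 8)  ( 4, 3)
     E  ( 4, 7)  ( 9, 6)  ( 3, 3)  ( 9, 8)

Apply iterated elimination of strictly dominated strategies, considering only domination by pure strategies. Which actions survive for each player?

P1 drop A (B beats it: P:7>0 Q:12>7 R:8>4 S:11>3)
P1 drop D (B beats it: P:7>6 Q:12>0 R:8>6 S:11>4)
P1 drop E (B beats it: P:7>4 Q:12>9 R:8>3 S:11>9)
P2 drop P (Q beats it: B:10>7 C:7>1)
P1→{B,C} P2→{Q,R,S}

IESDS → P1:{B,C} P2:{Q,R,S}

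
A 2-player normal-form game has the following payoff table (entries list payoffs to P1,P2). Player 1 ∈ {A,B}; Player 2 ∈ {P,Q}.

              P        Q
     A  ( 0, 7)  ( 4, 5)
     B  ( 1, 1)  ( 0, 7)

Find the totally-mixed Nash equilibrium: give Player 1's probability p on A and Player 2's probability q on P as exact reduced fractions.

p=3/4, q=4/5

P1 indiff ⇒ q·0+(1-q)·4 = q·1+(1-q)·0 ⇒ q(-1) = (1-q)(-4) ⇒ q = 4/5
P2 indiff ⇒ p·7+(1-p)·1 = p·5+(1-p)·7 ⇒ p(2) = (1-p)(6) ⇒ p = 3/4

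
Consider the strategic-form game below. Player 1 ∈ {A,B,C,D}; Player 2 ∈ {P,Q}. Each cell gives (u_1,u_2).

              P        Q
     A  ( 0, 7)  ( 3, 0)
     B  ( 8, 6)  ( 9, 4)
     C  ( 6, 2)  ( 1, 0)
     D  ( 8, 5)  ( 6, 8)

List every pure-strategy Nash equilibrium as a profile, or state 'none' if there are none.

Nash profiles: (B,P)

(A,P): not NE [P1→D gives 8>0]
(A,Q): not NE [P1→B gives 9>3; P2→P gives 7>0]
(B,P): NE
(B,Q): not NE [P2→P gives 6>4]
(C,P): not NE [P1→D gives 8>6]
(C,Q): not NE [P1→B gives 9>1; P2→P gives 2>0]
(D,P): not NE [P2→Q gives 8>5]
(D,Q): not NE [P1→B gives 9>6]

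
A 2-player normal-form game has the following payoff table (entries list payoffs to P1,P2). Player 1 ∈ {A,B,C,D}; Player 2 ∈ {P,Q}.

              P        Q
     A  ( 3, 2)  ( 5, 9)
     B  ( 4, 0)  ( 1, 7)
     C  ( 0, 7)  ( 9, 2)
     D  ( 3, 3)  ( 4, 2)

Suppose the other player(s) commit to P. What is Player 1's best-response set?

argmax u_1 = {B}

u_1(A vs P) = 3
u_1(B vs P) = 4
u_1(C vs P) = 0
u_1(D vs P) = 3
max payoff 4 at {B}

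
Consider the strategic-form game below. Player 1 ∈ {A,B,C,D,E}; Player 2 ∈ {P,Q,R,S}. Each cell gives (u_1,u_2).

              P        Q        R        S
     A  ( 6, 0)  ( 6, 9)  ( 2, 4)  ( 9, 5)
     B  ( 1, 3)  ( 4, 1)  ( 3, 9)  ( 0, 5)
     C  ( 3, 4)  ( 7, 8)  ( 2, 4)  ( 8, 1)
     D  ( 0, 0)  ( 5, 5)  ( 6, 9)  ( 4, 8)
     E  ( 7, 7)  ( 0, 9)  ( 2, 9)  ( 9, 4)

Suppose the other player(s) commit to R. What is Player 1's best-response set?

P1 best: {D}

u_1(A vs R) = 2
u_1(B vs R) = 3
u_1(C vs R) = 2
u_1(D vs R) = 6
u_1(E vs R) = 2
max payoff 6 at {D}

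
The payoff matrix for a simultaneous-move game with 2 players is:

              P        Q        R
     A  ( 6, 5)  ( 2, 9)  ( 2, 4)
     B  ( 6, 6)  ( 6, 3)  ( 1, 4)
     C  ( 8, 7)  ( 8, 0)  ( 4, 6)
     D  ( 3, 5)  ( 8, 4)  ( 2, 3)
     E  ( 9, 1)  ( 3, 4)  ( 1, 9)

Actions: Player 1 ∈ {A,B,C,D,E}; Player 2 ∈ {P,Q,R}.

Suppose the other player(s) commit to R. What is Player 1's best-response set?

u_1(A vs R) = 2
u_1(B vs R) = 1
u_1(C vs R) = 4
u_1(D vs R) = 2
u_1(E vs R) = 1
max payoff 4 at {C}

BR_1 = {C}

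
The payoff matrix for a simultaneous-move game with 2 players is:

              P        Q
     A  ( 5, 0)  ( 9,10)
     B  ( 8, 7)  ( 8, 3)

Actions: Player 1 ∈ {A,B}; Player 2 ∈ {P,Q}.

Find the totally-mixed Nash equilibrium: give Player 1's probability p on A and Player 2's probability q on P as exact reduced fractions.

(p,q) = (2/7, 1/4)

P1 indiff ⇒ q·5+(1-q)·9 = q·8+(1-q)·8 ⇒ q(-3) = (1-q)(-1) ⇒ q = 1/4
P2 indiff ⇒ p·0+(1-p)·7 = p·10+(1-p)·3 ⇒ p(-10) = (1-p)(-4) ⇒ p = 2/7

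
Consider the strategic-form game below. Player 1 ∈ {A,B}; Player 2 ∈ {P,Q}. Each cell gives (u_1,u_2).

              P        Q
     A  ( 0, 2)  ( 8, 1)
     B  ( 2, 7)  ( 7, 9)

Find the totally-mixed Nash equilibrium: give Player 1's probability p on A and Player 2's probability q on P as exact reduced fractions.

(p,q) = (2/3, 1/3)

P1 indiff ⇒ q·0+(1-q)·8 = q·2+(1-q)·7 ⇒ q(-2) = (1-q)(-1) ⇒ q = 1/3
P2 indiff ⇒ p·2+(1-p)·7 = p·1+(1-p)·9 ⇒ p(1) = (1-p)(2) ⇒ p = 2/3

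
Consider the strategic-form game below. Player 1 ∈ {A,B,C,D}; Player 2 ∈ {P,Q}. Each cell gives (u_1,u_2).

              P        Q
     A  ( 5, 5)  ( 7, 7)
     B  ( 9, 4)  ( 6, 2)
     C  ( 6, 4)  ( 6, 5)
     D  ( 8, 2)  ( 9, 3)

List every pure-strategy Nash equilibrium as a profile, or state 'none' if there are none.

PSNE = {(B,P), (D,Q)}

(A,P): not NE [P1→B gives 9>5; P2→Q gives 7>5]
(A,Q): not NE [P1→D gives 9>7]
(B,P): NE
(B,Q): not NE [P1→D gives 9>6; P2→P gives 4>2]
(C,P): not NE [P1→B gives 9>6; P2→Q gives 5>4]
(C,Q): not NE [P1→D gives 9>6]
(D,P): not NE [P1→B gives 9>8; P2→Q gives 3>2]
(D,Q): NE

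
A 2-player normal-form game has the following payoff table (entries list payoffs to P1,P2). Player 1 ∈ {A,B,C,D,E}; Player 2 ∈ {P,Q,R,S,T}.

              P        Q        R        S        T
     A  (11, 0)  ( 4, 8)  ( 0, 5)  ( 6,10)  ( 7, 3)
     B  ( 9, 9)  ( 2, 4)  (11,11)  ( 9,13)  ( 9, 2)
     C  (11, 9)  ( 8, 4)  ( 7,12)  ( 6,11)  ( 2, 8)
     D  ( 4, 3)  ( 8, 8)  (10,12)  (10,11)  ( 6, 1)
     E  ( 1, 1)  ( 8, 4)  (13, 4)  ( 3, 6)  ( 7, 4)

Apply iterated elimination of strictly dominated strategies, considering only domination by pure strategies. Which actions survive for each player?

P2 drop P (R beats it: A:5>0 B:11>9 C:12>9 D:12>3 E:4>1)
P2 drop Q (S beats it: A:10>8 B:13>4 C:11>4 D:11>8 E:6>4)
P1 drop A (B beats it: R:11>0 S:9>6 T:9>7)
P1 drop C (B beats it: R:11>7 S:9>6 T:9>2)
P2 drop T (S beats it: B:13>2 D:11>1 E:6>4)
P1→{B,D,E} P2→{R,S}

IESDS → P1:{B,D,E} P2:{R,S}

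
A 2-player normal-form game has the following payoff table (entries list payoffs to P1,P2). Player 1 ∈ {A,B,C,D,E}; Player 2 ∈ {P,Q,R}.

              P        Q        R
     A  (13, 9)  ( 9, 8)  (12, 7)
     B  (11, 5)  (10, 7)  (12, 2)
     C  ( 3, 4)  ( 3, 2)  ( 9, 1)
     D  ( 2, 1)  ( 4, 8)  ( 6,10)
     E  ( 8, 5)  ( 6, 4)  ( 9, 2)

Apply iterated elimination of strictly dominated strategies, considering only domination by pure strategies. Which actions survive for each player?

Survivors P1:{A,B} P2:{P,Q}

P1 drop C (A beats it: P:13>3 Q:9>3 R:12>9)
P1 drop D (A beats it: P:13>2 Q:9>4 R:12>6)
P1 drop E (A beats it: P:13>8 Q:9>6 R:12>9)
P2 drop R (P beats it: A:9>7 B:5>2)
P1→{A,B} P2→{P,Q}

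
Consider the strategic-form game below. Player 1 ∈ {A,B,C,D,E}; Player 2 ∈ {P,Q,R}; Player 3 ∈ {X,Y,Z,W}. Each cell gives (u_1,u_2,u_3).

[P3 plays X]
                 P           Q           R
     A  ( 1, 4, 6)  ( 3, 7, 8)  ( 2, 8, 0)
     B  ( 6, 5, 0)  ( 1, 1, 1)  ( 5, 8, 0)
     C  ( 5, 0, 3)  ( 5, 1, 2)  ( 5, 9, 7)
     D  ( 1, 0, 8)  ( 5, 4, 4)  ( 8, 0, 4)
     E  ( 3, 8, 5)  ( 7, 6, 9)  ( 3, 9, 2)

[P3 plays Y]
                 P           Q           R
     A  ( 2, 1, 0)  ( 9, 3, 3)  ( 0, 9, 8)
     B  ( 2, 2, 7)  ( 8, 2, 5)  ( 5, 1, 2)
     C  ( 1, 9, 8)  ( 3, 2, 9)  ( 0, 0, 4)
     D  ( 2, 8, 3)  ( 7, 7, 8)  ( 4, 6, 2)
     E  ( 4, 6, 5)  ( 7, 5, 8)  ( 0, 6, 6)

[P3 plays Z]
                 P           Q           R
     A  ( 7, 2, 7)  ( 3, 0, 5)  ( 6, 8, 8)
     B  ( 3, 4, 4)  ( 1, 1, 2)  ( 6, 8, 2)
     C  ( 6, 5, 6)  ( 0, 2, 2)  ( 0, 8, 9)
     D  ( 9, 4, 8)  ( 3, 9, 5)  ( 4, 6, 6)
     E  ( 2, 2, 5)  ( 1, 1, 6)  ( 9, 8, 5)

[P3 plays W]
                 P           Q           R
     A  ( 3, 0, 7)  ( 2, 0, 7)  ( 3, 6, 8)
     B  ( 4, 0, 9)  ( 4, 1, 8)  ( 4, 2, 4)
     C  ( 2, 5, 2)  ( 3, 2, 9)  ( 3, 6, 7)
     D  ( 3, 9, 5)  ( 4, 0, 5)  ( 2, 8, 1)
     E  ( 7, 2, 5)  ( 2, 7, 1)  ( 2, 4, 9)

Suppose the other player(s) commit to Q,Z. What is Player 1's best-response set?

BR_1 = {A,D}

u_1(A vs Q,Z) = 3
u_1(B vs Q,Z) = 1
u_1(C vs Q,Z) = 0
u_1(D vs Q,Z) = 3
u_1(E vs Q,Z) = 1
max payoff 3 at {A,D}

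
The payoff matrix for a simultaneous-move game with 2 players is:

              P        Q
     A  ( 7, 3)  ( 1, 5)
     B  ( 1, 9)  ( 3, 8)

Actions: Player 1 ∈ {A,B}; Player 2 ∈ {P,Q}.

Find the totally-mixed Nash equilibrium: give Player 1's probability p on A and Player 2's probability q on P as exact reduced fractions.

(p,q) = (1/3, 1/4)

P1 indiff ⇒ q·7+(1-q)·1 = q·1+(1-q)·3 ⇒ q(6) = (1-q)(2) ⇒ q = 1/4
P2 indiff ⇒ p·3+(1-p)·9 = p·5+(1-p)·8 ⇒ p(-2) = (1-p)(-1) ⇒ p = 1/3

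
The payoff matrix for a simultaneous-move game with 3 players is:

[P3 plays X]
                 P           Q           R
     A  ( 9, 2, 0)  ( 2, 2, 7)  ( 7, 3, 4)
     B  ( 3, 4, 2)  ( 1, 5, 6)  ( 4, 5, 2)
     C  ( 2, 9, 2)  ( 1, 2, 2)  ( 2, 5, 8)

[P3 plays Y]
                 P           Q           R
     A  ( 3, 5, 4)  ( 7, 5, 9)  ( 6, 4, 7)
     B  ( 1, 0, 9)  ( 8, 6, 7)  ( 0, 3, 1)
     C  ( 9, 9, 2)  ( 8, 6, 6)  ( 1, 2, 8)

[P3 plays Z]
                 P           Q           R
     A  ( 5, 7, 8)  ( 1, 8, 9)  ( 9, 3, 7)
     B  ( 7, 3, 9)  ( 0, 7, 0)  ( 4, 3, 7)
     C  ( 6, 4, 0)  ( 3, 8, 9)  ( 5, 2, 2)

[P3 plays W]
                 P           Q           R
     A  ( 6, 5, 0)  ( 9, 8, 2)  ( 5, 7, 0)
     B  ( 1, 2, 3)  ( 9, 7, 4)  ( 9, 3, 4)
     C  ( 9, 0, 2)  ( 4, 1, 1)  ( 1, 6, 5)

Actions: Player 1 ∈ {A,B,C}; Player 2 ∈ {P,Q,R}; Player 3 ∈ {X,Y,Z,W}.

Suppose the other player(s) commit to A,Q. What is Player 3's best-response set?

u_3(X vs A,Q) = 7
u_3(Y vs A,Q) = 9
u_3(Z vs A,Q) = 9
u_3(W vs A,Q) = 2
max payoff 9 at {Y,Z}

BR_3 = {Y,Z}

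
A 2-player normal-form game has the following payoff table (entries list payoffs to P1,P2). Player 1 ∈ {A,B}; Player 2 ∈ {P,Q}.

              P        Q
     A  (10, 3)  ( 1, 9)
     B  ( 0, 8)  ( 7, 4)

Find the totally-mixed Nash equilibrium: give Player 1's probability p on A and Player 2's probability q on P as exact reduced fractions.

P1 indiff ⇒ q·10+(1-q)·1 = q·0+(1-q)·7 ⇒ q(10) = (1-q)(6) ⇒ q = 3/8
P2 indiff ⇒ p·3+(1-p)·8 = p·9+(1-p)·4 ⇒ p(-6) = (1-p)(-4) ⇒ p = 2/5

(p,q) = (2/5, 3/8)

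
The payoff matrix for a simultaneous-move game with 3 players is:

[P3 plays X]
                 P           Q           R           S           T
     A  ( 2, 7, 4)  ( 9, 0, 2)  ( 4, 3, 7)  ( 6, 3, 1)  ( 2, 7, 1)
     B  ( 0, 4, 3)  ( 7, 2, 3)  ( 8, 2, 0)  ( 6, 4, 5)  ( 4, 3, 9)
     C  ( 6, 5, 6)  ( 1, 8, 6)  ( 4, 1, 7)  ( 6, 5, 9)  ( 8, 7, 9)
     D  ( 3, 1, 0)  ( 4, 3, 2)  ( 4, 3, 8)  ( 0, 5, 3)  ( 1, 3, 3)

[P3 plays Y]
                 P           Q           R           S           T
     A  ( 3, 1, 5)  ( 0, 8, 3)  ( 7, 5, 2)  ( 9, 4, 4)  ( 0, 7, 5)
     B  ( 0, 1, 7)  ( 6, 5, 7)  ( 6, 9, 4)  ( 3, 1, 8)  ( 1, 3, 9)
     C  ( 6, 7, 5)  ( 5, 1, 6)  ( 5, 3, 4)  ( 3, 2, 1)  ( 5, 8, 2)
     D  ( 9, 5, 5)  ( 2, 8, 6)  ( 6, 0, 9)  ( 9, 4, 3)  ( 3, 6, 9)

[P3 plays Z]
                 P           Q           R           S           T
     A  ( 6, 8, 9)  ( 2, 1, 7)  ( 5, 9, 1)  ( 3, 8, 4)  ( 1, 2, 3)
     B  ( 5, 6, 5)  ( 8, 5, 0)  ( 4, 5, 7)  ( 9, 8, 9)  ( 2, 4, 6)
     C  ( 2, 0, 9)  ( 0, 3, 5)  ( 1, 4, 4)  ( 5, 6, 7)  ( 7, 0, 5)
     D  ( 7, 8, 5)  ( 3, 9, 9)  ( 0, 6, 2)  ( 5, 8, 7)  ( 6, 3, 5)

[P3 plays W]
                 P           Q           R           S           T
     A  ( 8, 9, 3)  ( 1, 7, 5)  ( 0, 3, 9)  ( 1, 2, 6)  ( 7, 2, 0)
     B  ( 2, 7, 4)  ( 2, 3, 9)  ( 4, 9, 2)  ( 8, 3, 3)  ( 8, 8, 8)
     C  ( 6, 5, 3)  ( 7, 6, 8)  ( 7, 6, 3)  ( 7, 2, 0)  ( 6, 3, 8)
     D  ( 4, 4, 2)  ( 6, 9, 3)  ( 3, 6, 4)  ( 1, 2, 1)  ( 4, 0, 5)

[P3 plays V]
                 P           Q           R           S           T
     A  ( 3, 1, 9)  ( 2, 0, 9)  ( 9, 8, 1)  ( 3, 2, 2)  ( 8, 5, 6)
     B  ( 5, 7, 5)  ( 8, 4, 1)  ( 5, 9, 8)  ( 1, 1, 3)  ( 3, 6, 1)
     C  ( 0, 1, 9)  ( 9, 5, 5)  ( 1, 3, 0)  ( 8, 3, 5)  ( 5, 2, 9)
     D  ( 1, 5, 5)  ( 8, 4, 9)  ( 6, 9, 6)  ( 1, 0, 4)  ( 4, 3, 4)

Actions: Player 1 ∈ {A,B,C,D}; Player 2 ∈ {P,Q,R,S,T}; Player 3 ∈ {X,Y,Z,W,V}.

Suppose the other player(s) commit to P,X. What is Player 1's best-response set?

u_1(A vs P,X) = 2
u_1(B vs P,X) = 0
u_1(C vs P,X) = 6
u_1(D vs P,X) = 3
max payoff 6 at {C}

BR_1 = {C}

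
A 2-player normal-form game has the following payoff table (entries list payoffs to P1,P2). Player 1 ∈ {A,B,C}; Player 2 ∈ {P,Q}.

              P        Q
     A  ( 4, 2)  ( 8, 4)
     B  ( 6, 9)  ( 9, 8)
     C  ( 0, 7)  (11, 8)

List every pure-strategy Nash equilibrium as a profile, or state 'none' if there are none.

(A,P): not NE [P1→B gives 6>4; P2→Q gives 4>2]
(A,Q): not NE [P1→C gives 11>8]
(B,P): NE
(B,Q): not NE [P1→C gives 11>9; P2→P gives 9>8]
(C,P): not NE [P1→B gives 6>0; P2→Q gives 8>7]
(C,Q): NE

Nash profiles: (B,P), (C,Q)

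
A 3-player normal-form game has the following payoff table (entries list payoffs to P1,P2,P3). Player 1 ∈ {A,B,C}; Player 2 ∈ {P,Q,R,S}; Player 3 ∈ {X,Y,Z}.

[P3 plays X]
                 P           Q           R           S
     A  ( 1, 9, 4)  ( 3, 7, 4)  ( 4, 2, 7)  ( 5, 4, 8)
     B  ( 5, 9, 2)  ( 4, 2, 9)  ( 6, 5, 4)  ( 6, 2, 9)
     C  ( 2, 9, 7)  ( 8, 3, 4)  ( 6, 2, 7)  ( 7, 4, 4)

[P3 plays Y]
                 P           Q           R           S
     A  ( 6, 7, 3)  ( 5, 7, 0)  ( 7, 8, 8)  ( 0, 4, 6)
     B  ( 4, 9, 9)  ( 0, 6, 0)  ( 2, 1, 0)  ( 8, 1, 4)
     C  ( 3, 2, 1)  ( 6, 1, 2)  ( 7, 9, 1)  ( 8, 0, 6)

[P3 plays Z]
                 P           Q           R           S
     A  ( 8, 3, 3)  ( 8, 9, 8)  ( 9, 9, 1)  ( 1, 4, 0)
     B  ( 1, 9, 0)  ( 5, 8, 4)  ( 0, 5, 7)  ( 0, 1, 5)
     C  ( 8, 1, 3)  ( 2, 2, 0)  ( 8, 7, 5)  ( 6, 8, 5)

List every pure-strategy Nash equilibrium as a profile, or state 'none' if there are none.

(A,P,X): not NE [P1→B gives 5>1]
(A,P,Y): not NE [P2→R gives 8>7; P3→X gives 4>3]
(A,P,Z): not NE [P2→R gives 9>3; P3→X gives 4>3]
(A,Q,X): not NE [P1→C gives 8>3; P2→P gives 9>7; P3→Z gives 8>4]
(A,Q,Y): not NE [P1→C gives 6>5; P2→R gives 8>7; P3→Z gives 8>0]
(A,Q,Z): NE
(A,R,X): not NE [P1→C gives 6>4; P2→P gives 9>2; P3→Y gives 8>7]
(A,R,Y): NE
(A,R,Z): not NE [P3→Y gives 8>1]
(A,S,X): not NE [P1→C gives 7>5; P2→P gives 9>4]
(A,S,Y): not NE [P1→C gives 8>0; P2→R gives 8>4; P3→X gives 8>6]
(A,S,Z): not NE [P1→C gives 6>1; P2→R gives 9>4; P3→X gives 8>0]
(B,P,X): not NE [P3→Y gives 9>2]
(B,P,Y): not NE [P1→A gives 6>4]
(B,P,Z): not NE [P1→C gives 8>1; P3→Y gives 9>0]
(B,Q,X): not NE [P1→C gives 8>4; P2→P gives 9>2]
(B,Q,Y): not NE [P1→C gives 6>0; P2→P gives 9>6; P3→X gives 9>0]
(B,Q,Z): not NE [P1→A gives 8>5; P2→P gives 9>8; P3→X gives 9>4]
(B,R,X): not NE [P2→P gives 9>5; P3→Z gives 7>4]
(B,R,Y): not NE [P1→C gives 7>2; P2→P gives 9>1; P3→Z gives 7>0]
(B,R,Z): not NE [P1→A gives 9>0; P2→P gives 9>5]
(B,S,X): not NE [P1→C gives 7>6; P2→P gives 9>2]
(B,S,Y): not NE [P2→P gives 9>1; P3→X gives 9>4]
(B,S,Z): not NE [P1→C gives 6>0; P2→P gives 9>1; P3→X gives 9>5]
(C,P,X): not NE [P1→B gives 5>2]
(C,P,Y): not NE [P1→A gives 6>3; P2→R gives 9>2; P3→X gives 7>1]
(C,P,Z): not NE [P2→S gives 8>1; P3→X gives 7>3]
(C,Q,X): not NE [P2→P gives 9>3]
(C,Q,Y): not NE [P2→R gives 9>1; P3→X gives 4>2]
(C,Q,Z): not NE [P1→A gives 8>2; P2→S gives 8>2; P3→X gives 4>0]
(C,R,X): not NE [P2→P gives 9>2]
(C,R,Y): not NE [P3→X gives 7>1]
(C,R,Z): not NE [P1→A gives 9>8; P2→S gives 8>7; P3→X gives 7>5]
(C,S,X): not NE [P2→P gives 9>4; P3→Y gives 6>4]
(C,S,Y): not NE [P2→R gives 9>0]
(C,S,Z): not NE [P3→Y gives 6>5]

PSNE = {(A,Q,Z), (A,R,Y)}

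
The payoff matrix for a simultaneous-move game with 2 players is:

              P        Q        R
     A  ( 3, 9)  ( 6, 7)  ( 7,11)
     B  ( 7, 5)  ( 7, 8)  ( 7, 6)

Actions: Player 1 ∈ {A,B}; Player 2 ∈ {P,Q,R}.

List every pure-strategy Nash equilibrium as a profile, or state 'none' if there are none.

(A,P): not NE [P1→B gives 7>3; P2→R gives 11>9]
(A,Q): not NE [P1→B gives 7>6; P2→R gives 11>7]
(A,R): NE
(B,P): not NE [P2→Q gives 8>5]
(B,Q): NE
(B,R): not NE [P2→Q gives 8>6]

NE set: (A,R), (B,Q)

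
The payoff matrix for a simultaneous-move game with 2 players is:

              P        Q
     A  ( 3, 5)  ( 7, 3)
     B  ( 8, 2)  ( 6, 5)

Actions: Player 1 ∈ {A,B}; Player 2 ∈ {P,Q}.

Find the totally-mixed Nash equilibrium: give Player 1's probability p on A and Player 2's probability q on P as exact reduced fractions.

P1 mixes 3/5 on A; P2 mixes 1/6 on P

P1 indiff ⇒ q·3+(1-q)·7 = q·8+(1-q)·6 ⇒ q(-5) = (1-q)(-1) ⇒ q = 1/6
P2 indiff ⇒ p·5+(1-p)·2 = p·3+(1-p)·5 ⇒ p(2) = (1-p)(3) ⇒ p = 3/5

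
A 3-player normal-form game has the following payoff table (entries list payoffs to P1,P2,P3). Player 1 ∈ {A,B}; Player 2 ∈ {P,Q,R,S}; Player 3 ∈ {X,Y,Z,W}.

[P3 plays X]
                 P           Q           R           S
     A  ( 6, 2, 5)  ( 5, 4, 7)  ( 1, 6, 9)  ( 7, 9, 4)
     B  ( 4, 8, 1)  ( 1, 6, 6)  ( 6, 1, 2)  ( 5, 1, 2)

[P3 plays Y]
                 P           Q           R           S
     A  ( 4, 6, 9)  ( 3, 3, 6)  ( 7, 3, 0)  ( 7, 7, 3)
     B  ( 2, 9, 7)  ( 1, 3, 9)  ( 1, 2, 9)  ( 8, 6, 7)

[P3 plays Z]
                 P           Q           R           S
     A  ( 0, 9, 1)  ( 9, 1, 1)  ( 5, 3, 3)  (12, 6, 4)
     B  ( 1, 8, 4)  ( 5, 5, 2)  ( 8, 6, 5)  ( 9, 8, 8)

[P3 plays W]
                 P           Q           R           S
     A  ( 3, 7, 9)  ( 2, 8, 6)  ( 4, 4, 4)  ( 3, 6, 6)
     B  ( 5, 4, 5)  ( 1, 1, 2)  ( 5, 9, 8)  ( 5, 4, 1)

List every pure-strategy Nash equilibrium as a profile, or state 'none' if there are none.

PSNE: ∅

(A,P,X): not NE [P2→S gives 9>2; P3→W gives 9>5]
(A,P,Y): not NE [P2→S gives 7>6]
(A,P,Z): not NE [P1→B gives 1>0; P3→W gives 9>1]
(A,P,W): not NE [P1→B gives 5>3; P2→Q gives 8>7]
(A,Q,X): not NE [P2→S gives 9>4]
(A,Q,Y): not NE [P2→S gives 7>3; P3→X gives 7>6]
(A,Q,Z): not NE [P2→P gives 9>1; P3→X gives 7>1]
(A,Q,W): not NE [P3→X gives 7>6]
(A,R,X): not NE [P1→B gives 6>1; P2→S gives 9>6]
(A,R,Y): not NE [P2→S gives 7>3; P3→X gives 9>0]
(A,R,Z): not NE [P1→B gives 8>5; P2→P gives 9>3; P3→X gives 9>3]
(A,R,W): not NE [P1→B gives 5>4; P2→Q gives 8>4; P3→X gives 9>4]
(A,S,X): not NE [P3→W gives 6>4]
(A,S,Y): not NE [P1→B gives 8>7; P3→W gives 6>3]
(A,S,Z): not NE [P2→P gives 9>6; P3→W gives 6>4]
(A,S,W): not NE [P1→B gives 5>3; P2→Q gives 8>6]
(B,P,X): not NE [P1→A gives 6>4; P3→Y gives 7>1]
(B,P,Y): not NE [P1→A gives 4>2]
(B,P,Z): not NE [P3→Y gives 7>4]
(B,P,W): not NE [P2→R gives 9>4; P3→Y gives 7>5]
(B,Q,X): not NE [P1→A gives 5>1; P2→P gives 8>6; P3→Y gives 9>6]
(B,Q,Y): not NE [P1→A gives 3>1; P2→P gives 9>3]
(B,Q,Z): not NE [P1→A gives 9>5; P2→S gives 8>5; P3→Y gives 9>2]
(B,Q,W): not NE [P1→A gives 2>1; P2→R gives 9>1; P3→Y gives 9>2]
(B,R,X): not NE [P2→P gives 8>1; P3→Y gives 9>2]
(B,R,Y): not NE [P1→A gives 7>1; P2→P gives 9>2]
(B,R,Z): not NE [P2→S gives 8>6; P3→Y gives 9>5]
(B,R,W): not NE [P3→Y gives 9>8]
(B,S,X): not NE [P1→A gives 7>5; P2→P gives 8>1; P3→Z gives 8>2]
(B,S,Y): not NE [P2→P gives 9>6; P3→Z gives 8>7]
(B,S,Z): not NE [P1→A gives 12>9]
(B,S,W): not NE [P2→R gives 9>4; P3→Z gives 8>1]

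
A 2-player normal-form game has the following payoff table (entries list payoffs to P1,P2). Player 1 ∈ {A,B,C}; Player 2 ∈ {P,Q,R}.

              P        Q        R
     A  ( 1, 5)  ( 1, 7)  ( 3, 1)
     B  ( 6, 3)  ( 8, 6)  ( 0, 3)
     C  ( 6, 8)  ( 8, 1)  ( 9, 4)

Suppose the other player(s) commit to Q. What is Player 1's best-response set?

P1 best: {B,C}

u_1(A vs Q) = 1
u_1(B vs Q) = 8
u_1(C vs Q) = 8
max payoff 8 at {B,C}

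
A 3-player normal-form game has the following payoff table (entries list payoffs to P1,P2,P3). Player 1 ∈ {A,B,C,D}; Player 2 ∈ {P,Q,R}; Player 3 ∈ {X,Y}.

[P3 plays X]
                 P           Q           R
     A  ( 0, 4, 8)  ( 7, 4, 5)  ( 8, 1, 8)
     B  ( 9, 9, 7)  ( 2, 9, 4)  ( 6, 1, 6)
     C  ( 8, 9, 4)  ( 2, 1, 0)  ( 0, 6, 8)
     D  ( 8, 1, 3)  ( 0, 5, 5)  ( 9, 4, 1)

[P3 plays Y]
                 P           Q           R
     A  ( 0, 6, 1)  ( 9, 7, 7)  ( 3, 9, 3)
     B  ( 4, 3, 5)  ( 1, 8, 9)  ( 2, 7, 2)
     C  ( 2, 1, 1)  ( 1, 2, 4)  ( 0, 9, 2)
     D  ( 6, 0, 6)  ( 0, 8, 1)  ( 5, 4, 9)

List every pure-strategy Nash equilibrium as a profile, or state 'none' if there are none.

(A,P,X): not NE [P1→B gives 9>0]
(A,P,Y): not NE [P1→D gives 6>0; P2→R gives 9>6; P3→X gives 8>1]
(A,Q,X): not NE [P3→Y gives 7>5]
(A,Q,Y): not NE [P2→R gives 9>7]
(A,R,X): not NE [P1→D gives 9>8; P2→Q gives 4>1]
(A,R,Y): not NE [P1→D gives 5>3; P3→X gives 8>3]
(B,P,X): NE
(B,P,Y): not NE [P1→D gives 6>4; P2→Q gives 8>3; P3→X gives 7>5]
(B,Q,X): not NE [P1→A gives 7>2; P3→Y gives 9>4]
(B,Q,Y): not NE [P1→A gives 9>1]
(B,R,X): not NE [P1→D gives 9>6; P2→Q gives 9>1]
(B,R,Y): not NE [P1→D gives 5>2; P2→Q gives 8>7; P3→X gives 6>2]
(C,P,X): not NE [P1→B gives 9>8]
(C,P,Y): not NE [P1→D gives 6>2; P2→R gives 9>1; P3→X gives 4>1]
(C,Q,X): not NE [P1→A gives 7>2; P2→P gives 9>1; P3→Y gives 4>0]
(C,Q,Y): not NE [P1→A gives 9>1; P2→R gives 9>2]
(C,R,X): not NE [P1→D gives 9>0; P2→P gives 9>6]
(C,R,Y): not NE [P1→D gives 5>0; P3→X gives 8>2]
(D,P,X): not NE [P1→B gives 9>8; P2→Q gives 5>1; P3→Y gives 6>3]
(D,P,Y): not NE [P2→Q gives 8>0]
(D,Q,X): not NE [P1→A gives 7>0]
(D,Q,Y): not NE [P1→A gives 9>0; P3→X gives 5>1]
(D,R,X): not NE [P2→Q gives 5>4; P3→Y gives 9>1]
(D,R,Y): not NE [P2→Q gives 8>4]

NE set: (B,P,X)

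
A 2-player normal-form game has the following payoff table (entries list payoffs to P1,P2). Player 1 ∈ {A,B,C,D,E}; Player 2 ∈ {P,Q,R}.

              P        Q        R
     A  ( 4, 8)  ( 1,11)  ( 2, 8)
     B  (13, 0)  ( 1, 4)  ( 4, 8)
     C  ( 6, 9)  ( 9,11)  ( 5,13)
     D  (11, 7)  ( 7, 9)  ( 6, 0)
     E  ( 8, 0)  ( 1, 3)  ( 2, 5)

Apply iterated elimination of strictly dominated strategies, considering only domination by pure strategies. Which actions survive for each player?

Survivors P1:{C,D} P2:{Q,R}

P1 drop A (C beats it: P:6>4 Q:9>1 R:5>2)
P1 drop E (D beats it: P:11>8 Q:7>1 R:6>2)
P2 drop P (Q beats it: B:4>0 C:11>9 D:9>7)
P1 drop B (C beats it: Q:9>1 R:5>4)
P1→{C,D} P2→{Q,R}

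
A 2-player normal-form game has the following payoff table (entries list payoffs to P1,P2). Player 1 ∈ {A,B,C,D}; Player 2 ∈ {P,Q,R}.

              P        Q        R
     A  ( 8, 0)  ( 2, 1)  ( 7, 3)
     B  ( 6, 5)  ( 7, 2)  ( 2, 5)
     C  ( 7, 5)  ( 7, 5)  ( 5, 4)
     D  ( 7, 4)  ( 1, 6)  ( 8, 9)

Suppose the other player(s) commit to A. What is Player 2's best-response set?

u_2(P vs A) = 0
u_2(Q vs A) = 1
u_2(R vs A) = 3
max payoff 3 at {R}

BR_2 = {R}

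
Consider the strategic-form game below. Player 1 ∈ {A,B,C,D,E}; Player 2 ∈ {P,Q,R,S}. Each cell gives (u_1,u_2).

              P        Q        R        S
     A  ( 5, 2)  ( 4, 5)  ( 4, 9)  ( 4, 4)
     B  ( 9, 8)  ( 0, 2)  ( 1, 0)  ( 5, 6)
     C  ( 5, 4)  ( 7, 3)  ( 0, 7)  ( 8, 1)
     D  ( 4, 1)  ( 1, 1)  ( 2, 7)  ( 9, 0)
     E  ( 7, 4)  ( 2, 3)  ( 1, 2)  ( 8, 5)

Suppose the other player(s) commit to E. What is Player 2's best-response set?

argmax u_2 = {S}

u_2(P vs E) = 4
u_2(Q vs E) = 3
u_2(R vs E) = 2
u_2(S vs E) = 5
max payoff 5 at {S}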